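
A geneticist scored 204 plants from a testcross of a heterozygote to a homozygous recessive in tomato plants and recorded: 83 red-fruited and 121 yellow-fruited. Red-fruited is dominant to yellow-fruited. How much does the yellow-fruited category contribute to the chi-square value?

A testcross of a heterozygote (Aa × aa) gives a 1:1 phenotypic ratio.
Total ratio parts = 2. Expected numbers out of 204:
  red-fruited: 204 × 1/2 = 102
  yellow-fruited: 204 × 1/2 = 102
Contribution of yellow-fruited: (121 − 102)² / 102 = 3.5392

3.539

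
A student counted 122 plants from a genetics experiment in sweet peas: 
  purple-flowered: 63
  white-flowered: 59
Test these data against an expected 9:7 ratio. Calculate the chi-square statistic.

1.054

Total ratio parts = 16. Expected numbers out of 122:
  purple-flowered: 122 × 9/16 = 68.625
  white-flowered: 122 × 7/16 = 53.375
χ² = Σ (O − E)² / E
  purple-flowered: (63 − 68.625)² / 68.625 = 0.4611
  white-flowered: (59 − 53.375)² / 53.375 = 0.5928
χ² = 0.4611 + 0.5928 = 1.0539 ≈ 1.054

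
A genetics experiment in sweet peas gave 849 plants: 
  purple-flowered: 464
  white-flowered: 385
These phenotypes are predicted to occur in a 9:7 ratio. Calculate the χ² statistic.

0.880

The 9:7 ratio has 16 parts, so with N = 849 the expected counts are:
  purple-flowered: 849 × 9/16 = 477.5625
  white-flowered: 849 × 7/16 = 371.4375
χ² = Σ (O − E)² / E
  purple-flowered: (464 − 477.5625)² / 477.5625 = 0.3852
  white-flowered: (385 − 371.4375)² / 371.4375 = 0.4952
χ² = 0.3852 + 0.4952 = 0.8804 ≈ 0.880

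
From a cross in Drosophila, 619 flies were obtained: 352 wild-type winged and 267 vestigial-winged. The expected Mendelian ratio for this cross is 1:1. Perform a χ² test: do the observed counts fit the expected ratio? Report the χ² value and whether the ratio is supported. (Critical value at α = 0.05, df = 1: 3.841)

Under the 1:1 hypothesis (Σ ratio = 2, N = 619):
  wild-type winged: 619 × 1/2 = 309.5
  vestigial-winged: 619 × 1/2 = 309.5
χ² = Σ (O − E)² / E
  wild-type winged: (352 − 309.5)² / 309.5 = 5.8360
  vestigial-winged: (267 − 309.5)² / 309.5 = 5.8360
χ² = 5.8360 + 5.8360 = 11.672
Degrees of freedom = 2 − 1 = 1; critical value at α = 0.05 is 3.841.
Since 11.672 > 3.841, we reject the null hypothesis — the data do not fit the 1:1 ratio.

11.672; not consistent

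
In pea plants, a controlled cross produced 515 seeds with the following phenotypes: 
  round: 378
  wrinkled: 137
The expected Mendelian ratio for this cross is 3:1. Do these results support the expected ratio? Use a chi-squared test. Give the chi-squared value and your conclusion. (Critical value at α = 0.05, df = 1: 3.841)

0.705; consistent

Total ratio parts = 4. Expected numbers out of 515:
  round: 515 × 3/4 = 386.25
  wrinkled: 515 × 1/4 = 128.75
χ² = Σ (O − E)² / E
  round: (378 − 386.25)² / 386.25 = 0.1762
  wrinkled: (137 − 128.75)² / 128.75 = 0.5286
χ² = 0.1762 + 0.5286 = 0.7048 ≈ 0.705
Degrees of freedom = 2 − 1 = 1; critical value at α = 0.05 is 3.841.
Since 0.705 < 3.841, we fail to reject the null hypothesis — the data are consistent with the 3:1 ratio.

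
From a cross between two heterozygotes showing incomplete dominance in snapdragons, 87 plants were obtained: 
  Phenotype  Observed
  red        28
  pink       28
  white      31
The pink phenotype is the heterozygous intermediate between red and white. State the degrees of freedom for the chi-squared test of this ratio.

2

With incomplete dominance, a heterozygote × heterozygote cross gives a 1:2:1 phenotypic ratio.
A goodness-of-fit test with 3 phenotype classes has df = 3 − 1 = 2.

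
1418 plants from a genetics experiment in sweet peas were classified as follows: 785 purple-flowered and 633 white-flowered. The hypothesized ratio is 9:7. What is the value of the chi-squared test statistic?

0.457

The 9:7 ratio has 16 parts, so with N = 1418 the expected counts are:
  purple-flowered: 1418 × 9/16 = 797.625
  white-flowered: 1418 × 7/16 = 620.375
χ² = Σ (O − E)² / E
  purple-flowered: (785 − 797.625)² / 797.625 = 0.1998
  white-flowered: (633 − 620.375)² / 620.375 = 0.2569
χ² = 0.1998 + 0.2569 = 0.4567 ≈ 0.457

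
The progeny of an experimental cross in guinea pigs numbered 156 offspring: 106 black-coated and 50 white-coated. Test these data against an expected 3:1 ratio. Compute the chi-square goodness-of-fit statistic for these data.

4.137

The 3:1 ratio has 4 parts, so with N = 156 the expected counts are:
  black-coated: 156 × 3/4 = 117
  white-coated: 156 × 1/4 = 39
χ² = Σ (O − E)² / E
  black-coated: (106 − 117)² / 117 = 1.0342
  white-coated: (50 − 39)² / 39 = 3.1026
χ² = 1.0342 + 3.1026 = 4.1368 ≈ 4.137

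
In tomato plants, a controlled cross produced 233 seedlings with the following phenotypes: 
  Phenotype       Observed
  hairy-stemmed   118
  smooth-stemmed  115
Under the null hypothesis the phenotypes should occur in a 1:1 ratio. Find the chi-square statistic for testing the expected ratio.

0.039

Under the 1:1 hypothesis (Σ ratio = 2, N = 233):
  hairy-stemmed: 233 × 1/2 = 116.5
  smooth-stemmed: 233 × 1/2 = 116.5
χ² = Σ (O − E)² / E
  hairy-stemmed: (118 − 116.5)² / 116.5 = 0.0193
  smooth-stemmed: (115 − 116.5)² / 116.5 = 0.0193
χ² = 0.0193 + 0.0193 = 0.0386 ≈ 0.039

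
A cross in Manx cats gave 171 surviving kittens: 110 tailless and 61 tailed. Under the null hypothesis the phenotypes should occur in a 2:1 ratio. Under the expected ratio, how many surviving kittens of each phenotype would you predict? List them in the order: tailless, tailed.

114, 57

Expected counts for N = 171 under a 2:1 ratio (total parts = 3):
  tailless: 171 × 2/3 = 114
  tailed: 171 × 1/3 = 57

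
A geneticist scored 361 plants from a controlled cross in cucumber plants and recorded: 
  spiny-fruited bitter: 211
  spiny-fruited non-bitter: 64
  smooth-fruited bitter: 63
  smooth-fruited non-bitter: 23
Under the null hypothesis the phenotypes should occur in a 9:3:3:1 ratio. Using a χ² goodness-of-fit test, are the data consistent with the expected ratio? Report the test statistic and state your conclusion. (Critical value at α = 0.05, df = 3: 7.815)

Total ratio parts = 16. Expected numbers out of 361:
  spiny-fruited bitter: 361 × 9/16 = 203.0625
  spiny-fruited non-bitter: 361 × 3/16 = 67.6875
  smooth-fruited bitter: 361 × 3/16 = 67.6875
  smooth-fruited non-bitter: 361 × 1/16 = 22.5625
χ² = Σ (O − E)² / E
  spiny-fruited bitter: (211 − 203.0625)² / 203.0625 = 0.3103
  spiny-fruited non-bitter: (64 − 67.6875)² / 67.6875 = 0.2009
  smooth-fruited bitter: (63 − 67.6875)² / 67.6875 = 0.3246
  smooth-fruited non-bitter: (23 − 22.5625)² / 22.5625 = 0.0085
χ² = 0.3103 + 0.2009 + 0.3246 + 0.0085 = 0.8443 ≈ 0.844
Degrees of freedom = 4 − 1 = 3; critical value at α = 0.05 is 7.815.
Since 0.844 < 7.815, we fail to reject the null hypothesis — the data are consistent with the 9:3:3:1 ratio.

0.844; consistent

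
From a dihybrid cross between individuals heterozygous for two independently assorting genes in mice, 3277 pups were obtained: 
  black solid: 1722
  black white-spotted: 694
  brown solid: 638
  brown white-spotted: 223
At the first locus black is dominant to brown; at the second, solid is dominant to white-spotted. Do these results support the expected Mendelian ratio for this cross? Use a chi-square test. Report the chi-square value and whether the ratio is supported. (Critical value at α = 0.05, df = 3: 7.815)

A dihybrid F₂ with independent assortment and complete dominance at both loci gives a 9:3:3:1 phenotypic ratio.
The 9:3:3:1 ratio has 16 parts, so with N = 3277 the expected counts are:
  black solid: 3277 × 9/16 = 1843.3125
  black white-spotted: 3277 × 3/16 = 614.4375
  brown solid: 3277 × 3/16 = 614.4375
  brown white-spotted: 3277 × 1/16 = 204.8125
χ² = Σ (O − E)² / E
  black solid: (1722 − 1843.3125)² / 1843.3125 = 7.9838
  black white-spotted: (694 − 614.4375)² / 614.4375 = 10.3024
  brown solid: (638 − 614.4375)² / 614.4375 = 0.9036
  brown white-spotted: (223 − 204.8125)² / 204.8125 = 1.6151
χ² = 7.9838 + 10.3024 + 0.9036 + 1.6151 = 20.8049 ≈ 20.805
Degrees of freedom = 4 − 1 = 3; critical value at α = 0.05 is 7.815.
Since 20.805 > 7.815, we reject the null hypothesis — the data do not fit the 9:3:3:1 ratio.

20.805; not consistent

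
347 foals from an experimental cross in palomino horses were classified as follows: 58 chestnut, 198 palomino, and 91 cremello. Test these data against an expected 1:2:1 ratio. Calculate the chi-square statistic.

The 1:2:1 ratio has 4 parts, so with N = 347 the expected counts are:
  chestnut: 347 × 1/4 = 86.75
  palomino: 347 × 2/4 = 173.5
  cremello: 347 × 1/4 = 86.75
χ² = Σ (O − E)² / E
  chestnut: (58 − 86.75)² / 86.75 = 9.5281
  palomino: (198 − 173.5)² / 173.5 = 3.4597
  cremello: (91 − 86.75)² / 86.75 = 0.2082
χ² = 9.5281 + 3.4597 + 0.2082 = 13.196

13.196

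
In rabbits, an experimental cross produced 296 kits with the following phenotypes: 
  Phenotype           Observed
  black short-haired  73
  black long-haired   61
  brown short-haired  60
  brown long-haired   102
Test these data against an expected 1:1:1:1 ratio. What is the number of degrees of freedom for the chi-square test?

3

A goodness-of-fit test with 4 phenotype classes has df = 4 − 1 = 3.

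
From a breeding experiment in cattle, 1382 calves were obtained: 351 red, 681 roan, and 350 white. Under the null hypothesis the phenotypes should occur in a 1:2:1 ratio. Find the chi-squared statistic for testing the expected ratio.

The 1:2:1 ratio has 4 parts, so with N = 1382 the expected counts are:
  red: 1382 × 1/4 = 345.5
  roan: 1382 × 2/4 = 691
  white: 1382 × 1/4 = 345.5
χ² = Σ (O − E)² / E
  red: (351 − 345.5)² / 345.5 = 0.0876
  roan: (681 − 691)² / 691 = 0.1447
  white: (350 − 345.5)² / 345.5 = 0.0586
χ² = 0.0876 + 0.1447 + 0.0586 = 0.2909 ≈ 0.291

0.291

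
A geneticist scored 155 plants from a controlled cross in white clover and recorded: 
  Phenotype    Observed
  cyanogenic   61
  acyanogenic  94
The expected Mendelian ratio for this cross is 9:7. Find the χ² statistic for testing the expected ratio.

Expected counts for N = 155 under a 9:7 ratio (total parts = 16):
  cyanogenic: 155 × 9/16 = 87.1875
  acyanogenic: 155 × 7/16 = 67.8125
χ² = Σ (O − E)² / E
  cyanogenic: (61 − 87.1875)² / 87.1875 = 7.8656
  acyanogenic: (94 − 67.8125)² / 67.8125 = 10.1130
χ² = 7.8656 + 10.1130 = 17.9786 ≈ 17.979

17.979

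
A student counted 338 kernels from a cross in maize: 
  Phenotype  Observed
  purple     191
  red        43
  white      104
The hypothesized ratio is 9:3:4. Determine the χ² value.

11.055

Under the 9:3:4 hypothesis (Σ ratio = 16, N = 338):
  purple: 338 × 9/16 = 190.125
  red: 338 × 3/16 = 63.375
  white: 338 × 4/16 = 84.5
χ² = Σ (O − E)² / E
  purple: (191 − 190.125)² / 190.125 = 0.0040
  red: (43 − 63.375)² / 63.375 = 6.5505
  white: (104 − 84.5)² / 84.5 = 4.5000
χ² = 0.0040 + 6.5505 + 4.5000 = 11.0545 ≈ 11.055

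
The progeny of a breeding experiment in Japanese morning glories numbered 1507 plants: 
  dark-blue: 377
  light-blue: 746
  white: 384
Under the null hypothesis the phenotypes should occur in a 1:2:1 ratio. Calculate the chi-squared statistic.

The 1:2:1 ratio has 4 parts, so with N = 1507 the expected counts are:
  dark-blue: 1507 × 1/4 = 376.75
  light-blue: 1507 × 2/4 = 753.5
  white: 1507 × 1/4 = 376.75
χ² = Σ (O − E)² / E
  dark-blue: (377 − 376.75)² / 376.75 = 0.0002
  light-blue: (746 − 753.5)² / 753.5 = 0.0747
  white: (384 − 376.75)² / 376.75 = 0.1395
χ² = 0.0002 + 0.0747 + 0.1395 = 0.2144 ≈ 0.214

0.214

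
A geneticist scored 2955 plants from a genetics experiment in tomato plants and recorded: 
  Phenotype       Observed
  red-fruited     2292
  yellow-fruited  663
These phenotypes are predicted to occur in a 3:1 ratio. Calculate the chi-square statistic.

10.356

The 3:1 ratio has 4 parts, so with N = 2955 the expected counts are:
  red-fruited: 2955 × 3/4 = 2216.25
  yellow-fruited: 2955 × 1/4 = 738.75
χ² = Σ (O − E)² / E
  red-fruited: (2292 − 2216.25)² / 2216.25 = 2.5891
  yellow-fruited: (663 − 738.75)² / 738.75 = 7.7673
χ² = 2.5891 + 7.7673 = 10.3564 ≈ 10.356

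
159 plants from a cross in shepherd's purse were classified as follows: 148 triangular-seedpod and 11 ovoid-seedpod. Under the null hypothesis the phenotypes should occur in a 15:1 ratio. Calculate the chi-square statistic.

0.121

Expected counts for N = 159 under a 15:1 ratio (total parts = 16):
  triangular-seedpod: 159 × 15/16 = 149.0625
  ovoid-seedpod: 159 × 1/16 = 9.9375
χ² = Σ (O − E)² / E
  triangular-seedpod: (148 − 149.0625)² / 149.0625 = 0.0076
  ovoid-seedpod: (11 − 9.9375)² / 9.9375 = 0.1136
χ² = 0.0076 + 0.1136 = 0.1212 ≈ 0.121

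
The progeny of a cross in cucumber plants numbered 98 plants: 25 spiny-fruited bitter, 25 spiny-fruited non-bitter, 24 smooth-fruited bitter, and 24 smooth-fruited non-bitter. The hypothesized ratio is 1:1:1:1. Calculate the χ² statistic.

Total ratio parts = 4. Expected numbers out of 98:
  spiny-fruited bitter: 98 × 1/4 = 24.5
  spiny-fruited non-bitter: 98 × 1/4 = 24.5
  smooth-fruited bitter: 98 × 1/4 = 24.5
  smooth-fruited non-bitter: 98 × 1/4 = 24.5
χ² = Σ (O − E)² / E
  spiny-fruited bitter: (25 − 24.5)² / 24.5 = 0.0102
  spiny-fruited non-bitter: (25 − 24.5)² / 24.5 = 0.0102
  smooth-fruited bitter: (24 − 24.5)² / 24.5 = 0.0102
  smooth-fruited non-bitter: (24 − 24.5)² / 24.5 = 0.0102
χ² = 0.0102 + 0.0102 + 0.0102 + 0.0102 = 0.0408 ≈ 0.041

0.041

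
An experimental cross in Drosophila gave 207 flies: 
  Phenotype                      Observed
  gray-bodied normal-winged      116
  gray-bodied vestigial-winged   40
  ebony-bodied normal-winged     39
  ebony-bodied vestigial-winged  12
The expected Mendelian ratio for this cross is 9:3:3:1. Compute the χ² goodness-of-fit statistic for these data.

0.107

Expected counts for N = 207 under a 9:3:3:1 ratio (total parts = 16):
  gray-bodied normal-winged: 207 × 9/16 = 116.4375
  gray-bodied vestigial-winged: 207 × 3/16 = 38.8125
  ebony-bodied normal-winged: 207 × 3/16 = 38.8125
  ebony-bodied vestigial-winged: 207 × 1/16 = 12.9375
χ² = Σ (O − E)² / E
  gray-bodied normal-winged: (116 − 116.4375)² / 116.4375 = 0.0016
  gray-bodied vestigial-winged: (40 − 38.8125)² / 38.8125 = 0.0363
  ebony-bodied normal-winged: (39 − 38.8125)² / 38.8125 = 0.0009
  ebony-bodied vestigial-winged: (12 − 12.9375)² / 12.9375 = 0.0679
χ² = 0.0016 + 0.0363 + 0.0009 + 0.0679 = 0.1067 ≈ 0.107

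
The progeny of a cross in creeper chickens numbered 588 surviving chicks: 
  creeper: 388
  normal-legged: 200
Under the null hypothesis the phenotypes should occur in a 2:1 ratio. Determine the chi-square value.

0.122

Expected counts for N = 588 under a 2:1 ratio (total parts = 3):
  creeper: 588 × 2/3 = 392
  normal-legged: 588 × 1/3 = 196
χ² = Σ (O − E)² / E
  creeper: (388 − 392)² / 392 = 0.0408
  normal-legged: (200 − 196)² / 196 = 0.0816
χ² = 0.0408 + 0.0816 = 0.1224 ≈ 0.122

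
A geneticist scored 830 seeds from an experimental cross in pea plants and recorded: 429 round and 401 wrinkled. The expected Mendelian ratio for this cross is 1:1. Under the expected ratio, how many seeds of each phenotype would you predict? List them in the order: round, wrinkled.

The 1:1 ratio has 2 parts, so with N = 830 the expected counts are:
  round: 830 × 1/2 = 415
  wrinkled: 830 × 1/2 = 415

415, 415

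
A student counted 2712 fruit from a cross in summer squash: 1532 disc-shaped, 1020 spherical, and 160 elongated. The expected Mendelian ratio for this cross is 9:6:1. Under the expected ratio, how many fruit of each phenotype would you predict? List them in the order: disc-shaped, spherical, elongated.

1525.5, 1017, 169.5

Expected counts for N = 2712 under a 9:6:1 ratio (total parts = 16):
  disc-shaped: 2712 × 9/16 = 1525.5
  spherical: 2712 × 6/16 = 1017
  elongated: 2712 × 1/16 = 169.5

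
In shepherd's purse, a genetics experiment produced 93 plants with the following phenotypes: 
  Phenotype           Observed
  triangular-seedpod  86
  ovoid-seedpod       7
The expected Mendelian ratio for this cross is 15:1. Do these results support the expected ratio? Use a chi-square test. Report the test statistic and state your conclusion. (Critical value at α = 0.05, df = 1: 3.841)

Under the 15:1 hypothesis (Σ ratio = 16, N = 93):
  triangular-seedpod: 93 × 15/16 = 87.1875
  ovoid-seedpod: 93 × 1/16 = 5.8125
χ² = Σ (O − E)² / E
  triangular-seedpod: (86 − 87.1875)² / 87.1875 = 0.0162
  ovoid-seedpod: (7 − 5.8125)² / 5.8125 = 0.2426
χ² = 0.0162 + 0.2426 = 0.2588 ≈ 0.259
Degrees of freedom = 2 − 1 = 1; critical value at α = 0.05 is 3.841.
Since 0.259 < 3.841, we fail to reject the null hypothesis — the data are consistent with the 15:1 ratio.

0.259; consistent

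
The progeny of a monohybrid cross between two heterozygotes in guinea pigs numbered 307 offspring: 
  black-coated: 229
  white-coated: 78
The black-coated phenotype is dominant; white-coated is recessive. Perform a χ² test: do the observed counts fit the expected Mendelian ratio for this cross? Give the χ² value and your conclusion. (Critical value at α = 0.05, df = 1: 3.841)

For a monohybrid cross between heterozygotes with complete dominance, the expected phenotypic ratio is 3:1.
Total ratio parts = 4. Expected numbers out of 307:
  black-coated: 307 × 3/4 = 230.25
  white-coated: 307 × 1/4 = 76.75
χ² = Σ (O − E)² / E
  black-coated: (229 − 230.25)² / 230.25 = 0.0068
  white-coated: (78 − 76.75)² / 76.75 = 0.0204
χ² = 0.0068 + 0.0204 = 0.0272 ≈ 0.027
Degrees of freedom = 2 − 1 = 1; critical value at α = 0.05 is 3.841.
Since 0.027 < 3.841, we fail to reject the null hypothesis — the data are consistent with the 3:1 ratio.

0.027; consistent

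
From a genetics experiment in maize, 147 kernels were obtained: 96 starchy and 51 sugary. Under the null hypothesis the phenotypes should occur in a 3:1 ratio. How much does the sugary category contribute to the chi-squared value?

The 3:1 ratio has 4 parts, so with N = 147 the expected counts are:
  starchy: 147 × 3/4 = 110.25
  sugary: 147 × 1/4 = 36.75
Contribution of sugary: (51 − 36.75)² / 36.75 = 5.5255

5.526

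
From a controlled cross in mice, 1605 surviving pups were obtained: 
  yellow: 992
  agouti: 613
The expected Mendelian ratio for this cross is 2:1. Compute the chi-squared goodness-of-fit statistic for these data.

The 2:1 ratio has 3 parts, so with N = 1605 the expected counts are:
  yellow: 1605 × 2/3 = 1070
  agouti: 1605 × 1/3 = 535
χ² = Σ (O − E)² / E
  yellow: (992 − 1070)² / 1070 = 5.6860
  agouti: (613 − 535)² / 535 = 11.3720
χ² = 5.6860 + 11.3720 = 17.058

17.058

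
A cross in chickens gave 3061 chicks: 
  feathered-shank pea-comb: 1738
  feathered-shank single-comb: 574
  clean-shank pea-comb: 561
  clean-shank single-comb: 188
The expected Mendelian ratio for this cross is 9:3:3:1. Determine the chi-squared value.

Total ratio parts = 16. Expected numbers out of 3061:
  feathered-shank pea-comb: 3061 × 9/16 = 1721.8125
  feathered-shank single-comb: 3061 × 3/16 = 573.9375
  clean-shank pea-comb: 3061 × 3/16 = 573.9375
  clean-shank single-comb: 3061 × 1/16 = 191.3125
χ² = Σ (O − E)² / E
  feathered-shank pea-comb: (1738 − 1721.8125)² / 1721.8125 = 0.1522
  feathered-shank single-comb: (574 − 573.9375)² / 573.9375 = 0.0000
  clean-shank pea-comb: (561 − 573.9375)² / 573.9375 = 0.2916
  clean-shank single-comb: (188 − 191.3125)² / 191.3125 = 0.0574
χ² = 0.1522 + 0.0000 + 0.2916 + 0.0574 = 0.5012 ≈ 0.501

0.501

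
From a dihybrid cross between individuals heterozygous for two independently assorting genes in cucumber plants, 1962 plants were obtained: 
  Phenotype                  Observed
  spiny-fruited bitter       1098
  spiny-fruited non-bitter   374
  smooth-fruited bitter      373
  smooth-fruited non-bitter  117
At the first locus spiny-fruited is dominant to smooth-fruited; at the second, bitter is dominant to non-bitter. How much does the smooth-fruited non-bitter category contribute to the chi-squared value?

0.258

A dihybrid F₂ with independent assortment and complete dominance at both loci gives a 9:3:3:1 phenotypic ratio.
The 9:3:3:1 ratio has 16 parts, so with N = 1962 the expected counts are:
  spiny-fruited bitter: 1962 × 9/16 = 1103.625
  spiny-fruited non-bitter: 1962 × 3/16 = 367.875
  smooth-fruited bitter: 1962 × 3/16 = 367.875
  smooth-fruited non-bitter: 1962 × 1/16 = 122.625
Contribution of smooth-fruited non-bitter: (117 − 122.625)² / 122.625 = 0.2580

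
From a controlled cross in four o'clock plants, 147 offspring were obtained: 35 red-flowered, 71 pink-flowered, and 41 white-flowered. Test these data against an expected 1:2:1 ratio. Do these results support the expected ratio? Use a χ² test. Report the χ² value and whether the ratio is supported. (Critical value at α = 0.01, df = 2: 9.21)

Expected counts for N = 147 under a 1:2:1 ratio (total parts = 4):
  red-flowered: 147 × 1/4 = 36.75
  pink-flowered: 147 × 2/4 = 73.5
  white-flowered: 147 × 1/4 = 36.75
χ² = Σ (O − E)² / E
  red-flowered: (35 − 36.75)² / 36.75 = 0.0833
  pink-flowered: (71 − 73.5)² / 73.5 = 0.0850
  white-flowered: (41 − 36.75)² / 36.75 = 0.4915
χ² = 0.0833 + 0.0850 + 0.4915 = 0.6598 ≈ 0.660
Degrees of freedom = 3 − 1 = 2; critical value at α = 0.01 is 9.21.
Since 0.660 < 9.21, we fail to reject the null hypothesis — the data are consistent with the 1:2:1 ratio.

0.660; consistent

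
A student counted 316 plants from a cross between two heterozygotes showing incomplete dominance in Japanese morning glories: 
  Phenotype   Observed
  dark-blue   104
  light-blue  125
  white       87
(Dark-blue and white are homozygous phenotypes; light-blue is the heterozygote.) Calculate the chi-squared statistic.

With incomplete dominance, a heterozygote × heterozygote cross gives a 1:2:1 phenotypic ratio.
Total ratio parts = 4. Expected numbers out of 316:
  dark-blue: 316 × 1/4 = 79
  light-blue: 316 × 2/4 = 158
  white: 316 × 1/4 = 79
χ² = Σ (O − E)² / E
  dark-blue: (104 − 79)² / 79 = 7.9114
  light-blue: (125 − 158)² / 158 = 6.8924
  white: (87 − 79)² / 79 = 0.8101
χ² = 7.9114 + 6.8924 + 0.8101 = 15.6139 ≈ 15.614

15.614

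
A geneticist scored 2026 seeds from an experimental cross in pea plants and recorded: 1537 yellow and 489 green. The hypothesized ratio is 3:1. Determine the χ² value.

0.806

The 3:1 ratio has 4 parts, so with N = 2026 the expected counts are:
  yellow: 2026 × 3/4 = 1519.5
  green: 2026 × 1/4 = 506.5
χ² = Σ (O − E)² / E
  yellow: (1537 − 1519.5)² / 1519.5 = 0.2015
  green: (489 − 506.5)² / 506.5 = 0.6046
χ² = 0.2015 + 0.6046 = 0.8061 ≈ 0.806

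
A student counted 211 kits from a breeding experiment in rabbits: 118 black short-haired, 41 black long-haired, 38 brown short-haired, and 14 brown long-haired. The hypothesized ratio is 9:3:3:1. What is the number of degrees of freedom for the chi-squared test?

A goodness-of-fit test with 4 phenotype classes has df = 4 − 1 = 3.

3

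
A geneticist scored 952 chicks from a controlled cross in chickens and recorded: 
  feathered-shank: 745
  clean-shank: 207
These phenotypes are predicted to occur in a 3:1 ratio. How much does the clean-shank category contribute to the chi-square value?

4.038

The 3:1 ratio has 4 parts, so with N = 952 the expected counts are:
  feathered-shank: 952 × 3/4 = 714
  clean-shank: 952 × 1/4 = 238
Contribution of clean-shank: (207 − 238)² / 238 = 4.0378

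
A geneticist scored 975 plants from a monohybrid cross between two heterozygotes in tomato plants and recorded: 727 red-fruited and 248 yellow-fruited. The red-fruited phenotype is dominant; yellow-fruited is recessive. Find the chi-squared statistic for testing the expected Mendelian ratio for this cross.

For a monohybrid cross between heterozygotes with complete dominance, the expected phenotypic ratio is 3:1.
Total ratio parts = 4. Expected numbers out of 975:
  red-fruited: 975 × 3/4 = 731.25
  yellow-fruited: 975 × 1/4 = 243.75
χ² = Σ (O − E)² / E
  red-fruited: (727 − 731.25)² / 731.25 = 0.0247
  yellow-fruited: (248 − 243.75)² / 243.75 = 0.0741
χ² = 0.0247 + 0.0741 = 0.0988 ≈ 0.099

0.099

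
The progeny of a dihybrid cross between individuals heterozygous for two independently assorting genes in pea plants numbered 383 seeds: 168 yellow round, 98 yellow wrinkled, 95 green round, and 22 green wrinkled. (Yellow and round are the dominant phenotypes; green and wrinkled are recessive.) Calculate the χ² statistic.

27.639

A dihybrid F₂ with independent assortment and complete dominance at both loci gives a 9:3:3:1 phenotypic ratio.
The 9:3:3:1 ratio has 16 parts, so with N = 383 the expected counts are:
  yellow round: 383 × 9/16 = 215.4375
  yellow wrinkled: 383 × 3/16 = 71.8125
  green round: 383 × 3/16 = 71.8125
  green wrinkled: 383 × 1/16 = 23.9375
χ² = Σ (O − E)² / E
  yellow round: (168 − 215.4375)² / 215.4375 = 10.4453
  yellow wrinkled: (98 − 71.8125)² / 71.8125 = 9.5497
  green round: (95 − 71.8125)² / 71.8125 = 7.4870
  green wrinkled: (22 − 23.9375)² / 23.9375 = 0.1568
χ² = 10.4453 + 9.5497 + 7.4870 + 0.1568 = 27.6388 ≈ 27.639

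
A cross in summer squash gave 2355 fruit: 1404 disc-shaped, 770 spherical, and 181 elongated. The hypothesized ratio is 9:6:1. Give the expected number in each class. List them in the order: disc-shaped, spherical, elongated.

Total ratio parts = 16. Expected numbers out of 2355:
  disc-shaped: 2355 × 9/16 = 1324.6875
  spherical: 2355 × 6/16 = 883.125
  elongated: 2355 × 1/16 = 147.1875

1324.6875, 883.125, 147.1875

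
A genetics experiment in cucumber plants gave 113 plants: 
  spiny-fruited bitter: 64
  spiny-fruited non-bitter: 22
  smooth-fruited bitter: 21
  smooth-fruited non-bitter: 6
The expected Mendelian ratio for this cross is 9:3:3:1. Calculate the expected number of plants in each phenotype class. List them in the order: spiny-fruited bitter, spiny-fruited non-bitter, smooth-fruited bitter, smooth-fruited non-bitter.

63.5625, 21.1875, 21.1875, 7.0625

Total ratio parts = 16. Expected numbers out of 113:
  spiny-fruited bitter: 113 × 9/16 = 63.5625
  spiny-fruited non-bitter: 113 × 3/16 = 21.1875
  smooth-fruited bitter: 113 × 3/16 = 21.1875
  smooth-fruited non-bitter: 113 × 1/16 = 7.0625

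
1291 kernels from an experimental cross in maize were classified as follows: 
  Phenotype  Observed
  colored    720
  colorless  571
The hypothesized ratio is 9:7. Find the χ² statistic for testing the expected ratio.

0.121

Total ratio parts = 16. Expected numbers out of 1291:
  colored: 1291 × 9/16 = 726.1875
  colorless: 1291 × 7/16 = 564.8125
χ² = Σ (O − E)² / E
  colored: (720 − 726.1875)² / 726.1875 = 0.0527
  colorless: (571 − 564.8125)² / 564.8125 = 0.0678
χ² = 0.0527 + 0.0678 = 0.1205 ≈ 0.121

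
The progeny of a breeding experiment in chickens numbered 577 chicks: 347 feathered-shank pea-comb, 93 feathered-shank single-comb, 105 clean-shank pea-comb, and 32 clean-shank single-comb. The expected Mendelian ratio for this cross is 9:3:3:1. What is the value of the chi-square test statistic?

4.235

Total ratio parts = 16. Expected numbers out of 577:
  feathered-shank pea-comb: 577 × 9/16 = 324.5625
  feathered-shank single-comb: 577 × 3/16 = 108.1875
  clean-shank pea-comb: 577 × 3/16 = 108.1875
  clean-shank single-comb: 577 × 1/16 = 36.0625
χ² = Σ (O − E)² / E
  feathered-shank pea-comb: (347 − 324.5625)² / 324.5625 = 1.5511
  feathered-shank single-comb: (93 − 108.1875)² / 108.1875 = 2.1320
  clean-shank pea-comb: (105 − 108.1875)² / 108.1875 = 0.0939
  clean-shank single-comb: (32 − 36.0625)² / 36.0625 = 0.4576
χ² = 1.5511 + 2.1320 + 0.0939 + 0.4576 = 4.2346 ≈ 4.235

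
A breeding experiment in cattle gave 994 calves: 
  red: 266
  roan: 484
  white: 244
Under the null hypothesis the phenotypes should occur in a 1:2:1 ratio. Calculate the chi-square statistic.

Total ratio parts = 4. Expected numbers out of 994:
  red: 994 × 1/4 = 248.5
  roan: 994 × 2/4 = 497
  white: 994 × 1/4 = 248.5
χ² = Σ (O − E)² / E
  red: (266 − 248.5)² / 248.5 = 1.2324
  roan: (484 − 497)² / 497 = 0.3400
  white: (244 − 248.5)² / 248.5 = 0.0815
χ² = 1.2324 + 0.3400 + 0.0815 = 1.6539 ≈ 1.654

1.654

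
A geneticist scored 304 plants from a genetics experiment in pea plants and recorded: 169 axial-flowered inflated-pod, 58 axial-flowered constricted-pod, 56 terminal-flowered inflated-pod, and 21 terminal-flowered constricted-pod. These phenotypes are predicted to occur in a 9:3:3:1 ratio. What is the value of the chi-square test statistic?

The 9:3:3:1 ratio has 16 parts, so with N = 304 the expected counts are:
  axial-flowered inflated-pod: 304 × 9/16 = 171
  axial-flowered constricted-pod: 304 × 3/16 = 57
  terminal-flowered inflated-pod: 304 × 3/16 = 57
  terminal-flowered constricted-pod: 304 × 1/16 = 19
χ² = Σ (O − E)² / E
  axial-flowered inflated-pod: (169 − 171)² / 171 = 0.0234
  axial-flowered constricted-pod: (58 − 57)² / 57 = 0.0175
  terminal-flowered inflated-pod: (56 − 57)² / 57 = 0.0175
  terminal-flowered constricted-pod: (21 − 19)² / 19 = 0.2105
χ² = 0.0234 + 0.0175 + 0.0175 + 0.2105 = 0.2689 ≈ 0.269

0.269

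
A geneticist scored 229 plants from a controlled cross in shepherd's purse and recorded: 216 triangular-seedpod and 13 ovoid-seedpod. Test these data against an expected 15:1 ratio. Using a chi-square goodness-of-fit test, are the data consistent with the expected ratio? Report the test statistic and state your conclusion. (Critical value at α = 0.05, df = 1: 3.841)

0.128; consistent

Expected counts for N = 229 under a 15:1 ratio (total parts = 16):
  triangular-seedpod: 229 × 15/16 = 214.6875
  ovoid-seedpod: 229 × 1/16 = 14.3125
χ² = Σ (O − E)² / E
  triangular-seedpod: (216 − 214.6875)² / 214.6875 = 0.0080
  ovoid-seedpod: (13 − 14.3125)² / 14.3125 = 0.1204
χ² = 0.0080 + 0.1204 = 0.1284 ≈ 0.128
Degrees of freedom = 2 − 1 = 1; critical value at α = 0.05 is 3.841.
Since 0.128 < 3.841, we fail to reject the null hypothesis — the data are consistent with the 15:1 ratio.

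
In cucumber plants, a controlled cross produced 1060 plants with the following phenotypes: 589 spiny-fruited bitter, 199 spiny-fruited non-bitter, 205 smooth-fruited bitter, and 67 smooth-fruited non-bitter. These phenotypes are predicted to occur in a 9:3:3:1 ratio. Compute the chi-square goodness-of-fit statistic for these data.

The 9:3:3:1 ratio has 16 parts, so with N = 1060 the expected counts are:
  spiny-fruited bitter: 1060 × 9/16 = 596.25
  spiny-fruited non-bitter: 1060 × 3/16 = 198.75
  smooth-fruited bitter: 1060 × 3/16 = 198.75
  smooth-fruited non-bitter: 1060 × 1/16 = 66.25
χ² = Σ (O − E)² / E
  spiny-fruited bitter: (589 − 596.25)² / 596.25 = 0.0882
  spiny-fruited non-bitter: (199 − 198.75)² / 198.75 = 0.0003
  smooth-fruited bitter: (205 − 198.75)² / 198.75 = 0.1965
  smooth-fruited non-bitter: (67 − 66.25)² / 66.25 = 0.0085
χ² = 0.0882 + 0.0003 + 0.1965 + 0.0085 = 0.2935 ≈ 0.294

0.294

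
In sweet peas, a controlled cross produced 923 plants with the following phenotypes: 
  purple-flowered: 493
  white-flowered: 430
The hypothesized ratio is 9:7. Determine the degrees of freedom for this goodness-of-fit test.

A goodness-of-fit test with 2 phenotype classes has df = 2 − 1 = 1.

1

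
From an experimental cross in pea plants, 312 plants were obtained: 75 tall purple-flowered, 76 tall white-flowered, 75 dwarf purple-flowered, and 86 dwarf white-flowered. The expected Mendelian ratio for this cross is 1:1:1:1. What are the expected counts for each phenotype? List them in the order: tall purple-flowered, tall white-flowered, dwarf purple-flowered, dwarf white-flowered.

The 1:1:1:1 ratio has 4 parts, so with N = 312 the expected counts are:
  tall purple-flowered: 312 × 1/4 = 78
  tall white-flowered: 312 × 1/4 = 78
  dwarf purple-flowered: 312 × 1/4 = 78
  dwarf white-flowered: 312 × 1/4 = 78

78, 78, 78, 78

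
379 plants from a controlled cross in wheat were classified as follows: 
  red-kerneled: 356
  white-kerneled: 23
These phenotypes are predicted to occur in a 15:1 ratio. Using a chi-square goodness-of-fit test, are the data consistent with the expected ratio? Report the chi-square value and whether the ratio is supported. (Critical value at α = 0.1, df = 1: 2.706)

Under the 15:1 hypothesis (Σ ratio = 16, N = 379):
  red-kerneled: 379 × 15/16 = 355.3125
  white-kerneled: 379 × 1/16 = 23.6875
χ² = Σ (O − E)² / E
  red-kerneled: (356 − 355.3125)² / 355.3125 = 0.0013
  white-kerneled: (23 − 23.6875)² / 23.6875 = 0.0200
χ² = 0.0013 + 0.0200 = 0.0213 ≈ 0.021
Degrees of freedom = 2 − 1 = 1; critical value at α = 0.1 is 2.706.
Since 0.021 < 2.706, we fail to reject the null hypothesis — the data are consistent with the 15:1 ratio.

0.021; consistent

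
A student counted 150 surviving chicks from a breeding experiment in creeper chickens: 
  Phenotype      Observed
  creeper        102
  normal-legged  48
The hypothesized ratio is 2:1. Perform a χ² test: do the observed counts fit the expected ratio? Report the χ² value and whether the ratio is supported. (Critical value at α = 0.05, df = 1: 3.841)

0.120; consistent

Total ratio parts = 3. Expected numbers out of 150:
  creeper: 150 × 2/3 = 100
  normal-legged: 150 × 1/3 = 50
χ² = Σ (O − E)² / E
  creeper: (102 − 100)² / 100 = 0.0400
  normal-legged: (48 − 50)² / 50 = 0.0800
χ² = 0.0400 + 0.0800 = 0.120
Degrees of freedom = 2 − 1 = 1; critical value at α = 0.05 is 3.841.
Since 0.120 < 3.841, we fail to reject the null hypothesis — the data are consistent with the 2:1 ratio.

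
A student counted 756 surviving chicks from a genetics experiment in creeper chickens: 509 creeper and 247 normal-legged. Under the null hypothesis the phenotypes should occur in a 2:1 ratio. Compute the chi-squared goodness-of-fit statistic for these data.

0.149

The 2:1 ratio has 3 parts, so with N = 756 the expected counts are:
  creeper: 756 × 2/3 = 504
  normal-legged: 756 × 1/3 = 252
χ² = Σ (O − E)² / E
  creeper: (509 − 504)² / 504 = 0.0496
  normal-legged: (247 − 252)² / 252 = 0.0992
χ² = 0.0496 + 0.0992 = 0.1488 ≈ 0.149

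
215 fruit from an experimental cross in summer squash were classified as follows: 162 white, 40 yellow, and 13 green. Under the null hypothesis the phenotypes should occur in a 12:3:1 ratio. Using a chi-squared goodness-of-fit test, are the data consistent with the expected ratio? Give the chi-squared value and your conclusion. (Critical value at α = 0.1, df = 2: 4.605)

The 12:3:1 ratio has 16 parts, so with N = 215 the expected counts are:
  white: 215 × 12/16 = 161.25
  yellow: 215 × 3/16 = 40.3125
  green: 215 × 1/16 = 13.4375
χ² = Σ (O − E)² / E
  white: (162 − 161.25)² / 161.25 = 0.0035
  yellow: (40 − 40.3125)² / 40.3125 = 0.0024
  green: (13 − 13.4375)² / 13.4375 = 0.0142
χ² = 0.0035 + 0.0024 + 0.0142 = 0.0201 ≈ 0.020
Degrees of freedom = 3 − 1 = 2; critical value at α = 0.1 is 4.605.
Since 0.020 < 4.605, we fail to reject the null hypothesis — the data are consistent with the 12:3:1 ratio.

0.020; consistent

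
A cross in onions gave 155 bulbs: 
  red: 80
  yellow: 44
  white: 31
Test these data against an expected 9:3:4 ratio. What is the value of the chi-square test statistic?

9.820

Expected counts for N = 155 under a 9:3:4 ratio (total parts = 16):
  red: 155 × 9/16 = 87.1875
  yellow: 155 × 3/16 = 29.0625
  white: 155 × 4/16 = 38.75
χ² = Σ (O − E)² / E
  red: (80 − 87.1875)² / 87.1875 = 0.5925
  yellow: (44 − 29.0625)² / 29.0625 = 7.6776
  white: (31 − 38.75)² / 38.75 = 1.5500
χ² = 0.5925 + 7.6776 + 1.5500 = 9.8201 ≈ 9.820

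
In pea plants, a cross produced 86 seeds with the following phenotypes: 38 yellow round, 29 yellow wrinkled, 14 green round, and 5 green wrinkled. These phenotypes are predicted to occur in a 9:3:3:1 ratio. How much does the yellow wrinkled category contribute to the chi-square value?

10.280

Expected counts for N = 86 under a 9:3:3:1 ratio (total parts = 16):
  yellow round: 86 × 9/16 = 48.375
  yellow wrinkled: 86 × 3/16 = 16.125
  green round: 86 × 3/16 = 16.125
  green wrinkled: 86 × 1/16 = 5.375
Contribution of yellow wrinkled: (29 − 16.125)² / 16.125 = 10.2800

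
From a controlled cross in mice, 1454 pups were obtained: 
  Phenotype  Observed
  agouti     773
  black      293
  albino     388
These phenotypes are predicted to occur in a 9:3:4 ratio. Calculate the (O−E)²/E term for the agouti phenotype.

Expected counts for N = 1454 under a 9:3:4 ratio (total parts = 16):
  agouti: 1454 × 9/16 = 817.875
  black: 1454 × 3/16 = 272.625
  albino: 1454 × 4/16 = 363.5
Contribution of agouti: (773 − 817.875)² / 817.875 = 2.4622

2.462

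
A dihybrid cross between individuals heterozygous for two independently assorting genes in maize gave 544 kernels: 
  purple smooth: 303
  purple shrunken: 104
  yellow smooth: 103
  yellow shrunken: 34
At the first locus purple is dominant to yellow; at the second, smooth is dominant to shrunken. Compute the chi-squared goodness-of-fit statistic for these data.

0.078

A dihybrid F₂ with independent assortment and complete dominance at both loci gives a 9:3:3:1 phenotypic ratio.
Under the 9:3:3:1 hypothesis (Σ ratio = 16, N = 544):
  purple smooth: 544 × 9/16 = 306
  purple shrunken: 544 × 3/16 = 102
  yellow smooth: 544 × 3/16 = 102
  yellow shrunken: 544 × 1/16 = 34
χ² = Σ (O − E)² / E
  purple smooth: (303 − 306)² / 306 = 0.0294
  purple shrunken: (104 − 102)² / 102 = 0.0392
  yellow smooth: (103 − 102)² / 102 = 0.0098
  yellow shrunken: (34 − 34)² / 34 = 0.0000
χ² = 0.0294 + 0.0392 + 0.0098 + 0.0000 = 0.0784 ≈ 0.078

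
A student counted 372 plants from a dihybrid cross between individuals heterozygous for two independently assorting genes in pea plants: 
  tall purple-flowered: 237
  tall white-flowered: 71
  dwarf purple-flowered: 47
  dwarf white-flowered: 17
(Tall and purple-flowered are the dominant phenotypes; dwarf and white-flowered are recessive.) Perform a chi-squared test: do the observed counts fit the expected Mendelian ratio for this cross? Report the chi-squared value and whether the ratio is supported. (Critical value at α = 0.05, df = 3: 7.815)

12.803; not consistent

A dihybrid F₂ with independent assortment and complete dominance at both loci gives a 9:3:3:1 phenotypic ratio.
The 9:3:3:1 ratio has 16 parts, so with N = 372 the expected counts are:
  tall purple-flowered: 372 × 9/16 = 209.25
  tall white-flowered: 372 × 3/16 = 69.75
  dwarf purple-flowered: 372 × 3/16 = 69.75
  dwarf white-flowered: 372 × 1/16 = 23.25
χ² = Σ (O − E)² / E
  tall purple-flowered: (237 − 209.25)² / 209.25 = 3.6801
  tall white-flowered: (71 − 69.75)² / 69.75 = 0.0224
  dwarf purple-flowered: (47 − 69.75)² / 69.75 = 7.4203
  dwarf white-flowered: (17 − 23.25)² / 23.25 = 1.6801
χ² = 3.6801 + 0.0224 + 7.4203 + 1.6801 = 12.8029 ≈ 12.803
Degrees of freedom = 4 − 1 = 3; critical value at α = 0.05 is 7.815.
Since 12.803 > 7.815, we reject the null hypothesis — the data do not fit the 9:3:3:1 ratio.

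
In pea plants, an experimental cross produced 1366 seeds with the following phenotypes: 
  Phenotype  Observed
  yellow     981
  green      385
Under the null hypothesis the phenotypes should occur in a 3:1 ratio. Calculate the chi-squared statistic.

The 3:1 ratio has 4 parts, so with N = 1366 the expected counts are:
  yellow: 1366 × 3/4 = 1024.5
  green: 1366 × 1/4 = 341.5
χ² = Σ (O − E)² / E
  yellow: (981 − 1024.5)² / 1024.5 = 1.8470
  green: (385 − 341.5)² / 341.5 = 5.5410
χ² = 1.8470 + 5.5410 = 7.388

7.388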